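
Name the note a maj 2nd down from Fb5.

The second takes the letter from F down to E.
A major second spans 2 semitones, so from Fb5 the target pitch is Ebb5.

Ebb5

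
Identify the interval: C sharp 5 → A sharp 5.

C to A spans six letter names (C-D-E-F-G-A) — that makes it a sixth of some quality.
The major sixth spans 9 semitones, and C#5 to A#5 is exactly 9 semitones — so this is a major sixth.

major 6th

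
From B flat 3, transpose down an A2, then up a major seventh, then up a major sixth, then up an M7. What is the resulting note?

D 6

Bb3 down an augmented second → Abb3 (3 semitones).
Abb3 up a major seventh → Gb4 (11 semitones).
Up a major sixth from Gb4: Eb5 (9 semitones up).
Up a major seventh from Eb5: D6 (11 semitones up).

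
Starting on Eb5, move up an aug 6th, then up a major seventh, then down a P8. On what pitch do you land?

B#5

An augmented sixth up from Eb5 is C#6.
A major seventh up from C#6 is B#6.
Down a perfect octave from B#6: B#5 (12 semitones down).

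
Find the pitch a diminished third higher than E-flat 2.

The third takes the letter from E up to G.
Moving 2 semitones up from Eb2 (the size of a diminished third) reaches Gbb2.

G-double-flat 2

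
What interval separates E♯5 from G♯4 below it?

major sixth

Descending from E#5 to G#4 is the same interval as ascending G#4 to E#5.
G to E spans six letter names (G-A-B-C-D-E), so the interval is some kind of sixth.
The major sixth spans 9 semitones, and G#4 to E#5 is exactly 9 semitones — so this is a major sixth.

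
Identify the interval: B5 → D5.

major 6th

Descending from B5 to D5 is the same interval as ascending D5 to B5.
D to B spans six letter names (D-E-F-G-A-B): a sixth.
D5 to B5 is 9 semitones, matching the major sixth exactly, so the quality is major.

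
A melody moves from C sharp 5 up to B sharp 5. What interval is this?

M7

C to B spans seven letter names (C-D-E-F-G-A-B): a seventh.
C#5 to B#5 is 11 semitones, matching the major seventh exactly, so the quality is major.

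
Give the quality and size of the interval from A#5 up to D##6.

A to D spans four letter names (A-B-C-D): a fourth.
The perfect fourth is 5 semitones; here we have 6, one semitone wider: augmented.

augmented fourth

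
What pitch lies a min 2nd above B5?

C6

The second takes the letter from B up to C.
Moving 1 semitone up from B5 (the size of a minor second) reaches C6.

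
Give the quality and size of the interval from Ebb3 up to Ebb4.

perfect 8th

E to E is the same letter name, plus an octave — that makes it an octave of some quality.
Counting semitones, Ebb3→Ebb4 is 12, which is the perfect octave.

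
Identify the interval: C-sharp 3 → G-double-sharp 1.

Descending from C#3 to G##1 is the same interval as ascending G##1 to C#3.
G to C spans four letter names (G-A-B-C), plus an octave, so the interval is some kind of eleventh.
G##1 to C#3 spans 16 semitones — one semitone narrower than the perfect eleventh (17) — giving a diminished eleventh.
(Equivalently, a compound diminished fourth: a diminished fourth plus an octave.)

diminished eleventh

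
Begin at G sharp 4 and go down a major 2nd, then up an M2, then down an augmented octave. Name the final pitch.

G#4 down a major second → F#4 (2 semitones).
F#4 up a major second → G#4 (2 semitones).
G#4 down an augmented octave → G3 (13 semitones).

G 3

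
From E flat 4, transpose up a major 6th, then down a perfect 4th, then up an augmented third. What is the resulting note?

Up a major sixth from Eb4: C5 (9 semitones up).
A perfect fourth down from C5 is G4.
Up an augmented third from G4: B#4 (5 semitones up).

B sharp 4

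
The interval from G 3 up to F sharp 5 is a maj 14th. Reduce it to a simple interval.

major seventh

Each octave removed subtracts seven from the number: 14 − 7 = 7.
That makes a major fourteenth a compound major seventh — an octave plus a major seventh.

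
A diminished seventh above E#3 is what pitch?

D4

Seven letter names up from E: D.
Moving 9 semitones up from E#3 (the size of a diminished seventh) reaches D4.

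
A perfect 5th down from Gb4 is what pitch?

The fifth takes the letter from G down to C.
A perfect fifth is 7 semitones; 7 semitones down from Gb4 gives Cb4.

Cb4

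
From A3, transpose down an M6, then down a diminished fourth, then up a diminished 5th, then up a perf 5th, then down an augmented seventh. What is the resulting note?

A3 down a major sixth → C3 (9 semitones).
C3 down a diminished fourth → G#2 (4 semitones).
G#2 up a diminished fifth → D3 (6 semitones).
D3 up a perfect fifth → A3 (7 semitones).
Down an augmented seventh from A3: Bbb2 (12 semitones down).

Bbb2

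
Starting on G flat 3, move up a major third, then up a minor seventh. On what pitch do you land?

A flat 4

Up a major third from Gb3: Bb3 (4 semitones up).
A minor seventh up from Bb3 is Ab4.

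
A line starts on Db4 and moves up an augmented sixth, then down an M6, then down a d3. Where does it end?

Up an augmented sixth from Db4: B4 (10 semitones up).
B4 down a major sixth → D4 (9 semitones).
D4 down a diminished third → B#3 (2 semitones).

B#3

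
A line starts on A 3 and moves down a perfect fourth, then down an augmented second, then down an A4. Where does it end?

A3 down a perfect fourth → E3 (5 semitones).
E3 down an augmented second → Db3 (3 semitones).
Down an augmented fourth from Db3: Abb2 (6 semitones down).

A double-flat 2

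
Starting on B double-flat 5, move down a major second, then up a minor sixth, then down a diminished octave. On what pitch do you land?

F flat 5

Bbb5 down a major second → Abb5 (2 semitones).
A minor sixth up from Abb5 is Fbb6.
Fbb6 down a diminished octave → Fb5 (11 semitones).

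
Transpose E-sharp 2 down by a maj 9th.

Two letters down from E (plus an octave) reaches D.
A major ninth spans 14 semitones, so from E#2 the target pitch is D#1.

D-sharp 1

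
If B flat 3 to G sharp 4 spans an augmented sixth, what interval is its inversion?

Interval numbers invert to sum to nine: 6 + 3 = 9, so a sixth inverts to a third.
The quality also flips — augmented becomes diminished — giving a diminished third.

d3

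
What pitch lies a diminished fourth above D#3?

Four letter names up from D: G.
Moving 4 semitones up from D#3 (the size of a diminished fourth) reaches G3.

G3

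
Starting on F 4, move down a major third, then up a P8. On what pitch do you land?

Down a major third from F4: Db4 (4 semitones down).
Up a perfect octave from Db4: Db5 (12 semitones up).

D flat 5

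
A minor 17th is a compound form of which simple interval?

Subtracting seven from the interval number removes an octave: 17 − 14 = 3.
That makes a minor seventeenth a compound minor third — 2 octaves plus a minor third.

minor 3rd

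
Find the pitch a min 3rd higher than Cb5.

Three letter names up from C: E.
A minor third is 3 semitones; 3 semitones up from Cb5 gives Ebb5.

Ebb5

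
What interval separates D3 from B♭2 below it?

major third

Descending from D3 to Bb2 is the same interval as ascending Bb2 to D3.
B to D spans three letter names (B-C-D) — that makes it a third of some quality.
The major third spans 4 semitones, and Bb2 to D3 is exactly 4 semitones — so this is a major third.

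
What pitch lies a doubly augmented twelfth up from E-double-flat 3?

Five letters up from E (plus an octave) reaches B.
Moving 21 semitones up from Ebb3 (the size of a doubly augmented twelfth) reaches B4.

B 4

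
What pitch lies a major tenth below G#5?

E4

Three letters down from G (plus an octave) reaches E.
A major tenth is 16 semitones; 16 semitones down from G#5 gives E4.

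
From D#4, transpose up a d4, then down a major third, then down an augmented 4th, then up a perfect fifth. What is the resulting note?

A diminished fourth up from D#4 is G4.
G4 down a major third → Eb4 (4 semitones).
Eb4 down an augmented fourth → Bbb3 (6 semitones).
A perfect fifth up from Bbb3 is Fb4.

Fb4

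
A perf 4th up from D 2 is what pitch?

G 2

Four letter names up from D: G.
A perfect fourth spans 5 semitones, so from D2 the target pitch is G2.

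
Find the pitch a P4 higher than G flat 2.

C flat 3

The fourth takes the letter from G up to C.
Moving 5 semitones up from Gb2 (the size of a perfect fourth) reaches Cb3.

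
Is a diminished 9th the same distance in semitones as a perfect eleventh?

No

12 semitones (diminished ninth) vs 17 semitones (perfect eleventh): not equal.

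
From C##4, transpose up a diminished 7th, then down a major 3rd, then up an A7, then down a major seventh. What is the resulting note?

G#4

Up a diminished seventh from C##4: B4 (9 semitones up).
A major third down from B4 is G4.
An augmented seventh up from G4 is F##5.
F##5 down a major seventh → G#4 (11 semitones).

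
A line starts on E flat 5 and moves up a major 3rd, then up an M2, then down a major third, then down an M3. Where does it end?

Eb5 up a major third → G5 (4 semitones).
G5 up a major second → A5 (2 semitones).
A major third down from A5 is F5.
Down a major third from F5: Db5 (4 semitones down).

D flat 5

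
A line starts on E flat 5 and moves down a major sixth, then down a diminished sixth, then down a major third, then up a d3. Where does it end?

Eb5 down a major sixth → Gb4 (9 semitones).
A diminished sixth down from Gb4 is B3.
B3 down a major third → G3 (4 semitones).
G3 up a diminished third → Bbb3 (2 semitones).

B double-flat 3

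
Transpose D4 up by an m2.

Counting two letter names up from D lands on E.
Moving 1 semitone up from D4 (the size of a minor second) reaches Eb4.

Eb4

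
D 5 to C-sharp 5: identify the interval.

Descending from D5 to C#5 is the same interval as ascending C#5 to D5.
C to D spans two letter names (C-D) — that makes it a second of some quality.
At 1 semitone, C#5→D5 falls one short of a major second: minor.

minor second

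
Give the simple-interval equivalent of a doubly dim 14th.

Take out an octave (7 from the number): 14 − 7 = 7.
That makes a doubly diminished fourteenth a compound doubly diminished seventh — an octave plus a doubly diminished seventh.

doubly diminished seventh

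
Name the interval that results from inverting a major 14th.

m2

First reduce the compound major fourteenth to its simple form, a major seventh.
Inverted interval numbers add to nine, so a seventh pairs with a second (7 + 2 = 9).
The quality also flips — major becomes minor — giving a minor second.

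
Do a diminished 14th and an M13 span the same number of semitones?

Yes

A diminished fourteenth = 21 semitones = a major thirteenth; enharmonically equal.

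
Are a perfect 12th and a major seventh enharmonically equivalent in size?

19 semitones (perfect twelfth) vs 11 semitones (major seventh): not equal.

No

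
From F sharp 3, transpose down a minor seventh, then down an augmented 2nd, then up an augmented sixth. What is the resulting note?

F#3 down a minor seventh → G#2 (10 semitones).
An augmented second down from G#2 is F2.
An augmented sixth up from F2 is D#3.

D sharp 3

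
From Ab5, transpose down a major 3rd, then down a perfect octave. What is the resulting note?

Fb4

Ab5 down a major third → Fb5 (4 semitones).
Down a perfect octave from Fb5: Fb4 (12 semitones down).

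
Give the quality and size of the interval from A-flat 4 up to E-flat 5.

P5

A to E spans five letter names (A-B-C-D-E): a fifth.
Ab4 to Eb5 is 7 semitones, matching the perfect fifth exactly, so the quality is perfect.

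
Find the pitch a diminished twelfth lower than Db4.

G2

Counting five letter names plus an octave down from D lands on G.
A diminished twelfth spans 18 semitones, so from Db4 the target pitch is G2.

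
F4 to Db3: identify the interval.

major 10th

Descending from F4 to Db3 is the same interval as ascending Db3 to F4.
D to F spans three letter names (D-E-F), plus an octave — that makes it a tenth of some quality.
The major tenth spans 16 semitones, and Db3 to F4 is exactly 16 semitones — so this is a major tenth.
(Equivalently, a compound major third: a major third plus an octave.)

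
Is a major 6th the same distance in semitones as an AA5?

Both span 9 semitones: a major sixth and a doubly augmented fifth are the same chromatic distance.

Yes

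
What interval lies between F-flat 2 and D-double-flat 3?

minor sixth

F to D spans six letter names (F-G-A-B-C-D): a sixth.
At 8 semitones, Fb2→Dbb3 falls one short of a major sixth: minor.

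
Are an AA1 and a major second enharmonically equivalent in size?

A doubly augmented unison = 2 semitones = a major second; enharmonically equal.

Yes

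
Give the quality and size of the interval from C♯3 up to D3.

C to D spans two letter names (C-D), so the interval is some kind of second.
C#3 to D3 is 1 semitone, a half step short of the major second (2), so this is minor.

minor 2nd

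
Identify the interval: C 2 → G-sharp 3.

augmented twelfth

C to G spans five letter names (C-D-E-F-G), plus an octave: a twelfth.
A perfect twelfth would be 19 semitones; C2 to G#3 is 20, one semitone wider, so the interval is augmented.
(Equivalently, a compound augmented fifth: an augmented fifth plus an octave.)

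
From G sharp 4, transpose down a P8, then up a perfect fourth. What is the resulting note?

G#4 down a perfect octave → G#3 (12 semitones).
G#3 up a perfect fourth → C#4 (5 semitones).

C sharp 4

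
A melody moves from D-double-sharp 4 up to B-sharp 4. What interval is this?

minor sixth

D to B spans six letter names (D-E-F-G-A-B): a sixth.
At 8 semitones, D##4→B#4 falls one short of a major sixth: minor.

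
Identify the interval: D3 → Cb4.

D to C spans seven letter names (D-E-F-G-A-B-C): a seventh.
The major seventh is 11 semitones; here we have 9, two semitones narrower: diminished.

diminished 7th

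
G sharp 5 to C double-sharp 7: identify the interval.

G to C spans four letter names (G-A-B-C), plus an octave, so the interval is some kind of eleventh.
G#5 to C##7 spans 18 semitones — one semitone wider than the perfect eleventh (17) — giving an augmented eleventh.
(Equivalently, a compound augmented fourth: an augmented fourth plus an octave.)

augmented eleventh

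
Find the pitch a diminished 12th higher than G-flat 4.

Counting five letter names plus an octave up from G lands on D.
A diminished twelfth spans 18 semitones, so from Gb4 the target pitch is Dbb6.

D-double-flat 6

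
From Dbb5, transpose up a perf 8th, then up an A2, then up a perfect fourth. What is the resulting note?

Ab6

Dbb5 up a perfect octave → Dbb6 (12 semitones).
An augmented second up from Dbb6 is Eb6.
A perfect fourth up from Eb6 is Ab6.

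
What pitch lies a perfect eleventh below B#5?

The eleventh's letter: B down four letter names plus an octave → F.
Moving 17 semitones down from B#5 (the size of a perfect eleventh) reaches F##4.

F##4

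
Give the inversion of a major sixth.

The rule of nine gives the new number: 9 − 6 = 3, so a sixth becomes a third.
Quality inverts too: major becomes minor. That makes the inversion a minor third.

minor third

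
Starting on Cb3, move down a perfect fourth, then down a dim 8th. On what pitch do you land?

G1

Down a perfect fourth from Cb3: Gb2 (5 semitones down).
Down a diminished octave from Gb2: G1 (11 semitones down).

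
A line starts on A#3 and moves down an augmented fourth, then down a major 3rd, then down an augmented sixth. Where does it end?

An augmented fourth down from A#3 is E3.
Down a major third from E3: C3 (4 semitones down).
An augmented sixth down from C3 is Ebb2.

Ebb2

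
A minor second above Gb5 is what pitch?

Abb5

Two letter names up from G: A.
Moving 1 semitone up from Gb5 (the size of a minor second) reaches Abb5.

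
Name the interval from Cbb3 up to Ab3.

augmented sixth

C to A spans six letter names (C-D-E-F-G-A), so the interval is some kind of sixth.
The major sixth is 9 semitones; here we have 10, one semitone wider: augmented.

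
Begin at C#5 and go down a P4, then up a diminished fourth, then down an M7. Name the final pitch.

Db4

C#5 down a perfect fourth → G#4 (5 semitones).
A diminished fourth up from G#4 is C5.
Down a major seventh from C5: Db4 (11 semitones down).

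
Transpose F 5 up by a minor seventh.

E flat 6

Counting seven letter names up from F lands on E.
A minor seventh is 10 semitones; 10 semitones up from F5 gives Eb6.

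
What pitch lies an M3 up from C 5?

E 5

The third takes the letter from C up to E.
Moving 4 semitones up from C5 (the size of a major third) reaches E5.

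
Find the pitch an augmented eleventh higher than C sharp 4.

F double-sharp 5

Counting four letter names plus an octave up from C lands on F.
Moving 18 semitones up from C#4 (the size of an augmented eleventh) reaches F##5.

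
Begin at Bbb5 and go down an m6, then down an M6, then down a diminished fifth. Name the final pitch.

Bb3

Down a minor sixth from Bbb5: Db5 (8 semitones down).
A major sixth down from Db5 is Fb4.
Down a diminished fifth from Fb4: Bb3 (6 semitones down).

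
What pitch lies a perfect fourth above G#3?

The fourth takes the letter from G up to C.
Moving 5 semitones up from G#3 (the size of a perfect fourth) reaches C#4.

C#4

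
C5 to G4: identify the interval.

perfect fourth

Descending from C5 to G4 is the same interval as ascending G4 to C5.
G to C spans four letter names (G-A-B-C): a fourth.
The perfect fourth spans 5 semitones, and G4 to C5 is exactly 5 semitones — so this is a perfect fourth.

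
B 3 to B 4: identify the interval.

perfect 8th

B to B is the same letter name, plus an octave, so the interval is some kind of octave.
B3 to B4 is 12 semitones, matching the perfect octave exactly, so the quality is perfect.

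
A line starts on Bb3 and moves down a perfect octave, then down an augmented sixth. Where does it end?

A perfect octave down from Bb3 is Bb2.
Bb2 down an augmented sixth → Dbb2 (10 semitones).

Dbb2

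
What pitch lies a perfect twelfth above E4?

B5

Five letters up from E (plus an octave) reaches B.
A perfect twelfth is 19 semitones; 19 semitones up from E4 gives B5.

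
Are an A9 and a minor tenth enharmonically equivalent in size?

Yes

An augmented ninth spans 15 semitones, and a minor tenth also spans 15 semitones — they're enharmonic.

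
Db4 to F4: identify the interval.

M3

D to F spans three letter names (D-E-F): a third.
Db4 to F4 is 4 semitones, matching the major third exactly, so the quality is major.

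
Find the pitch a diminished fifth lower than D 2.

Counting five letter names down from D lands on G.
A diminished fifth spans 6 semitones, so from D2 the target pitch is G#1.

G-sharp 1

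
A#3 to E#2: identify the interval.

Descending from A#3 to E#2 is the same interval as ascending E#2 to A#3.
E to A spans four letter names (E-F-G-A), plus an octave, so the interval is some kind of eleventh.
Counting semitones, E#2→A#3 is 17, which is the perfect eleventh.
(Equivalently, a compound perfect fourth: a perfect fourth plus an octave.)

perfect 11th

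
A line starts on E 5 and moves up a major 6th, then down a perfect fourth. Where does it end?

G sharp 5

Up a major sixth from E5: C#6 (9 semitones up).
Down a perfect fourth from C#6: G#5 (5 semitones down).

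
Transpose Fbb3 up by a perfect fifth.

The fifth takes the letter from F up to C.
A perfect fifth is 7 semitones; 7 semitones up from Fbb3 gives Cbb4.

Cbb4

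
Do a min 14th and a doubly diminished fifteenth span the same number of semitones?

A minor fourteenth = 22 semitones = a doubly diminished fifteenth; enharmonically equal.

Yes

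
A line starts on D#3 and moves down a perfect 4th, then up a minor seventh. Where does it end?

G#3

D#3 down a perfect fourth → A#2 (5 semitones).
A minor seventh up from A#2 is G#3.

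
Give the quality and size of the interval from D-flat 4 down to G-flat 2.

Descending from Db4 to Gb2 is the same interval as ascending Gb2 to Db4.
G to D spans five letter names (G-A-B-C-D), plus an octave, so the interval is some kind of twelfth.
Gb2 to Db4 is 19 semitones, matching the perfect twelfth exactly, so the quality is perfect.
(Equivalently, a compound perfect fifth: a perfect fifth plus an octave.)

perfect twelfth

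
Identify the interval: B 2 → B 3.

P8

B to B is the same letter name, plus an octave, so the interval is some kind of octave.
B2 to B3 is 12 semitones, matching the perfect octave exactly, so the quality is perfect.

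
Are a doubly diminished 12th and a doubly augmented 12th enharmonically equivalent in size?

A doubly diminished twelfth spans 17 semitones; a doubly augmented twelfth spans 21 semitones. They differ by 4.

No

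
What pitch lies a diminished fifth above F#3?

C4

Counting five letter names up from F lands on C.
Moving 6 semitones up from F#3 (the size of a diminished fifth) reaches C4.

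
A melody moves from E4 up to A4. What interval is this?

E to A spans four letter names (E-F-G-A) — that makes it a fourth of some quality.
E4 to A4 is 5 semitones, matching the perfect fourth exactly, so the quality is perfect.

perfect fourth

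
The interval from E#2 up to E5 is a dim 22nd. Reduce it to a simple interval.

Subtracting seven from the interval number removes an octave: 22 − 14 = 8.
So a diminished twenty-second is 2 octaves plus a diminished octave. The quality is unchanged.

d8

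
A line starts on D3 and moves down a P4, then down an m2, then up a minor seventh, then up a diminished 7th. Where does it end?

A perfect fourth down from D3 is A2.
A minor second down from A2 is G#2.
G#2 up a minor seventh → F#3 (10 semitones).
A diminished seventh up from F#3 is Eb4.

Eb4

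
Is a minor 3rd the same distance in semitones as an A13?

No

A minor third spans 3 semitones; an augmented thirteenth spans 22 semitones. They differ by 19.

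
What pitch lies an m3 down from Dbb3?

Bbb2

The third takes the letter from D down to B.
A minor third spans 3 semitones, so from Dbb3 the target pitch is Bbb2.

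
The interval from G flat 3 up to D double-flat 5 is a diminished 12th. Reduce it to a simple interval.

diminished 5th

Subtracting seven from the interval number removes an octave: 12 − 7 = 5.
Quality carries through unchanged, so the simple form is a diminished fifth.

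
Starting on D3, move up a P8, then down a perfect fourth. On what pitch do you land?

D3 up a perfect octave → D4 (12 semitones).
A perfect fourth down from D4 is A3.

A3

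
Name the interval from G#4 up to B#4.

major third

G to B spans three letter names (G-A-B), so the interval is some kind of third.
The major third spans 4 semitones, and G#4 to B#4 is exactly 4 semitones — so this is a major third.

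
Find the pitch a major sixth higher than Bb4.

G5

Six letter names up from B: G.
A major sixth is 9 semitones; 9 semitones up from Bb4 gives G5.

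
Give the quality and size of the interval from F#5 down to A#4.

minor sixth

Descending from F#5 to A#4 is the same interval as ascending A#4 to F#5.
A to F spans six letter names (A-B-C-D-E-F) — that makes it a sixth of some quality.
At 8 semitones, A#4→F#5 falls one short of a major sixth: minor.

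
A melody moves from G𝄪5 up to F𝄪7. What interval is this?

G to F spans seven letter names (G-A-B-C-D-E-F), plus an octave: a fourteenth.
G##5 to F##7 is 22 semitones, a half step short of the major fourteenth (23), so this is minor.
(Equivalently, a compound minor seventh: a minor seventh plus an octave.)

minor fourteenth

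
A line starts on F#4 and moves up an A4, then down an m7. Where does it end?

C##4

An augmented fourth up from F#4 is B#4.
A minor seventh down from B#4 is C##4.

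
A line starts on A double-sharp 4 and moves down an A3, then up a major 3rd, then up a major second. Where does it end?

Down an augmented third from A##4: F#4 (5 semitones down).
A major third up from F#4 is A#4.
A major second up from A#4 is B#4.

B sharp 4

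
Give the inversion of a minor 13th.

First reduce the compound minor thirteenth to its simple form, a minor sixth.
The rule of nine gives the new number: 9 − 6 = 3, so a sixth becomes a third.
And minor becomes major under inversion, so we get a major third.

M3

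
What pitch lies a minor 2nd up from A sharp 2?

Two letter names up from A: B.
Moving 1 semitone up from A#2 (the size of a minor second) reaches B2.

B 2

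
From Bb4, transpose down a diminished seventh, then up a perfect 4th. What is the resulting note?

Bb4 down a diminished seventh → C#4 (9 semitones).
Up a perfect fourth from C#4: F#4 (5 semitones up).

F#4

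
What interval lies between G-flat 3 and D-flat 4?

perfect fifth

G to D spans five letter names (G-A-B-C-D): a fifth.
Counting semitones, Gb3→Db4 is 7, which is the perfect fifth.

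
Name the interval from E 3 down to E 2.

perfect octave

Descending from E3 to E2 is the same interval as ascending E2 to E3.
E to E is the same letter name, plus an octave — that makes it an octave of some quality.
Counting semitones, E2→E3 is 12, which is the perfect octave.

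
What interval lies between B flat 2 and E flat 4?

perfect eleventh

B to E spans four letter names (B-C-D-E), plus an octave, so the interval is some kind of eleventh.
Counting semitones, Bb2→Eb4 is 17, which is the perfect eleventh.
(Equivalently, a compound perfect fourth: a perfect fourth plus an octave.)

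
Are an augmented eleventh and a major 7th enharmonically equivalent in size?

18 semitones (augmented eleventh) vs 11 semitones (major seventh): not equal.

No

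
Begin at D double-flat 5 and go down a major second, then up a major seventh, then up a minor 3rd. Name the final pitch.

Dbb5 down a major second → Cbb5 (2 semitones).
Up a major seventh from Cbb5: Bbb5 (11 semitones up).
Bbb5 up a minor third → Dbb6 (3 semitones).

D double-flat 6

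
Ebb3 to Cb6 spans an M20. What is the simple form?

Take out 2 octaves (14 from the number): 20 − 14 = 6.
Quality carries through unchanged, so the simple form is a major sixth.

major 6th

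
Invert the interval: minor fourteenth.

First reduce the compound minor fourteenth to its simple form, a minor seventh.
Interval numbers invert to sum to nine: 7 + 2 = 9, so a seventh inverts to a second.
Quality inverts too: minor becomes major. That makes the inversion a major second.

M2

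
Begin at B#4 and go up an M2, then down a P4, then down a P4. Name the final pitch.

D##4

Up a major second from B#4: C##5 (2 semitones up).
A perfect fourth down from C##5 is G##4.
A perfect fourth down from G##4 is D##4.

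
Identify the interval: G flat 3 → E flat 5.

major thirteenth

G to E spans six letter names (G-A-B-C-D-E), plus an octave — that makes it a thirteenth of some quality.
Gb3 to Eb5 is 21 semitones, matching the major thirteenth exactly, so the quality is major.
(Equivalently, a compound major sixth: a major sixth plus an octave.)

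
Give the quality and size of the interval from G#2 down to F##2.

Descending from G#2 to F##2 is the same interval as ascending F##2 to G#2.
F to G spans two letter names (F-G), so the interval is some kind of second.
A major second would be 2 semitones, but F##2 to G#2 is 1 — one semitone narrower, making it a minor second.

minor second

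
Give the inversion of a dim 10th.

First reduce the compound diminished tenth to its simple form, a diminished third.
Inverted interval numbers add to nine, so a third pairs with a sixth (3 + 6 = 9).
And diminished becomes augmented under inversion, so we get an augmented sixth.

augmented 6th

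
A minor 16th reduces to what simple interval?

m2

Take out 2 octaves (14 from the number): 16 − 14 = 2.
Quality carries through unchanged, so the simple form is a minor second.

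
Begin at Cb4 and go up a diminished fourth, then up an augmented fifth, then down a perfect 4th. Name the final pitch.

A diminished fourth up from Cb4 is Fbb4.
Fbb4 up an augmented fifth → Cb5 (8 semitones).
A perfect fourth down from Cb5 is Gb4.

Gb4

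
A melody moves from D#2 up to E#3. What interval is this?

D to E spans two letter names (D-E), plus an octave — that makes it a ninth of some quality.
The major ninth spans 14 semitones, and D#2 to E#3 is exactly 14 semitones — so this is a major ninth.
(Equivalently, a compound major second: a major second plus an octave.)

major ninth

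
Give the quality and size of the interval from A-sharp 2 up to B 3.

m9

A to B spans two letter names (A-B), plus an octave, so the interval is some kind of ninth.
At 13 semitones, A#2→B3 falls one short of a major ninth: minor.
(Equivalently, a compound minor second: a minor second plus an octave.)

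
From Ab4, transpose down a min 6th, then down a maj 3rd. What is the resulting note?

Ab3

Down a minor sixth from Ab4: C4 (8 semitones down).
A major third down from C4 is Ab3.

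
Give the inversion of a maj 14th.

First reduce the compound major fourteenth to its simple form, a major seventh.
Inverted interval numbers add to nine, so a seventh pairs with a second (7 + 2 = 9).
Quality inverts too: major becomes minor. That makes the inversion a minor second.

minor second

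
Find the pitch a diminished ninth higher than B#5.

The ninth's letter: B up two letter names plus an octave → C.
A diminished ninth is 12 semitones; 12 semitones up from B#5 gives C7.

C7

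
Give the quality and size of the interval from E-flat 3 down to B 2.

diminished fourth

Descending from Eb3 to B2 is the same interval as ascending B2 to Eb3.
B to E spans four letter names (B-C-D-E), so the interval is some kind of fourth.
The perfect fourth is 5 semitones; here we have 4, one semitone narrower: diminished.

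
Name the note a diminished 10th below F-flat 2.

D 1

The tenth's letter: F down three letter names plus an octave → D.
A diminished tenth is 14 semitones; 14 semitones down from Fb2 gives D1.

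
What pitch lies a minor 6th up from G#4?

Counting six letter names up from G lands on E.
A minor sixth is 8 semitones; 8 semitones up from G#4 gives E5.

E5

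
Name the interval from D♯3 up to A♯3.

D to A spans five letter names (D-E-F-G-A) — that makes it a fifth of some quality.
The perfect fifth spans 7 semitones, and D#3 to A#3 is exactly 7 semitones — so this is a perfect fifth.

perfect fifth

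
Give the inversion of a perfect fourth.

perfect fifth

Inverted interval numbers add to nine, so a fourth pairs with a fifth (4 + 5 = 9).
And perfect stays perfect under inversion, so we get a perfect fifth.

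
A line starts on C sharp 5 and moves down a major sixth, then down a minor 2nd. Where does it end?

C#5 down a major sixth → E4 (9 semitones).
A minor second down from E4 is D#4.

D sharp 4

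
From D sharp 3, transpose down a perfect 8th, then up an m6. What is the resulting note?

Down a perfect octave from D#3: D#2 (12 semitones down).
A minor sixth up from D#2 is B2.

B 2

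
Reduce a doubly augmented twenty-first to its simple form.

Take out 2 octaves (14 from the number): 21 − 14 = 7.
That makes a doubly augmented twenty-first a compound doubly augmented seventh — 2 octaves plus a doubly augmented seventh.

doubly augmented 7th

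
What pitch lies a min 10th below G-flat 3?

Three letters down from G (plus an octave) reaches E.
A minor tenth spans 15 semitones, so from Gb3 the target pitch is Eb2.

E-flat 2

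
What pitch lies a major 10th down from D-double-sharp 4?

B-sharp 2

Three letters down from D (plus an octave) reaches B.
Moving 16 semitones down from D##4 (the size of a major tenth) reaches B#2.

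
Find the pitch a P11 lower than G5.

Counting four letter names plus an octave down from G lands on D.
A perfect eleventh is 17 semitones; 17 semitones down from G5 gives D4.

D4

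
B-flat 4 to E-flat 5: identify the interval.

B to E spans four letter names (B-C-D-E) — that makes it a fourth of some quality.
Bb4 to Eb5 is 5 semitones, matching the perfect fourth exactly, so the quality is perfect.

perfect 4th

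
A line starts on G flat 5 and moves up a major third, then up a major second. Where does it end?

C 6

Up a major third from Gb5: Bb5 (4 semitones up).
A major second up from Bb5 is C6.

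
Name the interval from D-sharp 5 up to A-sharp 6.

D to A spans five letter names (D-E-F-G-A), plus an octave — that makes it a twelfth of some quality.
D#5 to A#6 is 19 semitones, matching the perfect twelfth exactly, so the quality is perfect.
(Equivalently, a compound perfect fifth: a perfect fifth plus an octave.)

perfect twelfth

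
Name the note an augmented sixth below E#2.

G1

Six letter names down from E: G.
An augmented sixth is 10 semitones; 10 semitones down from E#2 gives G1.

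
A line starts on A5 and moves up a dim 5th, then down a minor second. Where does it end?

A diminished fifth up from A5 is Eb6.
Eb6 down a minor second → D6 (1 semitone).

D6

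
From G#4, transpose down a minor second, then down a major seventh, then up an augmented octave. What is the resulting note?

A minor second down from G#4 is F##4.
A major seventh down from F##4 is G#3.
G#3 up an augmented octave → G##4 (13 semitones).

G##4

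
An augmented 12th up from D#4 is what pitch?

Counting five letter names plus an octave up from D lands on A.
Moving 20 semitones up from D#4 (the size of an augmented twelfth) reaches A##5.

A##5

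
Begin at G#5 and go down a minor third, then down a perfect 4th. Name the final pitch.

A minor third down from G#5 is E#5.
Down a perfect fourth from E#5: B#4 (5 semitones down).

B#4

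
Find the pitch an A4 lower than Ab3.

Four letter names down from A: E.
An augmented fourth spans 6 semitones, so from Ab3 the target pitch is Ebb3.

Ebb3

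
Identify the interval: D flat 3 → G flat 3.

D to G spans four letter names (D-E-F-G) — that makes it a fourth of some quality.
Counting semitones, Db3→Gb3 is 5, which is the perfect fourth.

perfect fourth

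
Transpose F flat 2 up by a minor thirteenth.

D double-flat 4

Counting six letter names plus an octave up from F lands on D.
A minor thirteenth spans 20 semitones, so from Fb2 the target pitch is Dbb4.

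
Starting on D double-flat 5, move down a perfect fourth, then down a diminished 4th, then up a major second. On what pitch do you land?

F 4

Down a perfect fourth from Dbb5: Abb4 (5 semitones down).
Abb4 down a diminished fourth → Eb4 (4 semitones).
Eb4 up a major second → F4 (2 semitones).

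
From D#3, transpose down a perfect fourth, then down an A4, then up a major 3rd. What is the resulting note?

G#2

A perfect fourth down from D#3 is A#2.
Down an augmented fourth from A#2: E2 (6 semitones down).
E2 up a major third → G#2 (4 semitones).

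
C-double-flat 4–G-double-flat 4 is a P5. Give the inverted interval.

Inverted interval numbers add to nine, so a fifth pairs with a fourth (5 + 4 = 9).
And perfect stays perfect under inversion, so we get a perfect fourth.

perfect 4th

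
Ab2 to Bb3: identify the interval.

A to B spans two letter names (A-B), plus an octave, so the interval is some kind of ninth.
Counting semitones, Ab2→Bb3 is 14, which is the major ninth.
(Equivalently, a compound major second: a major second plus an octave.)

major ninth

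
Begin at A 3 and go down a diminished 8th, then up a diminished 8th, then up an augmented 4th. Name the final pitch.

Down a diminished octave from A3: A#2 (11 semitones down).
A diminished octave up from A#2 is A3.
A3 up an augmented fourth → D#4 (6 semitones).

D sharp 4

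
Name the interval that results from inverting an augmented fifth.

diminished 4th

The rule of nine gives the new number: 9 − 5 = 4, so a fifth becomes a fourth.
The quality also flips — augmented becomes diminished — giving a diminished fourth.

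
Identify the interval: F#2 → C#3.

perfect fifth

F to C spans five letter names (F-G-A-B-C): a fifth.
Counting semitones, F#2→C#3 is 7, which is the perfect fifth.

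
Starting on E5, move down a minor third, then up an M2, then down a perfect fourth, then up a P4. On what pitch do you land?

D#5

Down a minor third from E5: C#5 (3 semitones down).
A major second up from C#5 is D#5.
A perfect fourth down from D#5 is A#4.
Up a perfect fourth from A#4: D#5 (5 semitones up).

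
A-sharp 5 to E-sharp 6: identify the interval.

perfect 5th

A to E spans five letter names (A-B-C-D-E) — that makes it a fifth of some quality.
The perfect fifth spans 7 semitones, and A#5 to E#6 is exactly 7 semitones — so this is a perfect fifth.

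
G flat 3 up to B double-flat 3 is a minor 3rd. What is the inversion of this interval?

Interval numbers invert to sum to nine: 3 + 6 = 9, so a third inverts to a sixth.
The quality also flips — minor becomes major — giving a major sixth.

M6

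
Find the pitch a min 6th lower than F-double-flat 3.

A-double-flat 2

Counting six letter names down from F lands on A.
A minor sixth is 8 semitones; 8 semitones down from Fbb3 gives Abb2.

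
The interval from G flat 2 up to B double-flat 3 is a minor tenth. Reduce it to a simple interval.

minor 3rd

Each octave removed subtracts seven from the number: 10 − 7 = 3.
That makes a minor tenth a compound minor third — an octave plus a minor third.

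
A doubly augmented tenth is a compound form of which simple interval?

Take out an octave (7 from the number): 10 − 7 = 3.
So a doubly augmented tenth is an octave plus a doubly augmented third. The quality is unchanged.

doubly augmented third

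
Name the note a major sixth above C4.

Counting six letter names up from C lands on A.
A major sixth is 9 semitones; 9 semitones up from C4 gives A4.

A4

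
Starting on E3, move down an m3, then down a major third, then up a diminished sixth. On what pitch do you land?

Down a minor third from E3: C#3 (3 semitones down).
Down a major third from C#3: A2 (4 semitones down).
A2 up a diminished sixth → Fb3 (7 semitones).

Fb3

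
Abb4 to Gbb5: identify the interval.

minor seventh

A to G spans seven letter names (A-B-C-D-E-F-G): a seventh.
At 10 semitones, Abb4→Gbb5 falls one short of a major seventh: minor.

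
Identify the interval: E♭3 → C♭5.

E to C spans six letter names (E-F-G-A-B-C), plus an octave: a thirteenth.
At 20 semitones, Eb3→Cb5 falls one short of a major thirteenth: minor.
(Equivalently, a compound minor sixth: a minor sixth plus an octave.)

minor thirteenth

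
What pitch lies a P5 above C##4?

Five letter names up from C: G.
A perfect fifth spans 7 semitones, so from C##4 the target pitch is G##4.

G##4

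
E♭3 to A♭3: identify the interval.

E to A spans four letter names (E-F-G-A), so the interval is some kind of fourth.
Eb3 to Ab3 is 5 semitones, matching the perfect fourth exactly, so the quality is perfect.

perfect fourth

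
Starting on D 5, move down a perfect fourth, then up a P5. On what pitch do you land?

A perfect fourth down from D5 is A4.
Up a perfect fifth from A4: E5 (7 semitones up).

E 5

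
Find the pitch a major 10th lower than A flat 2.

Counting three letter names plus an octave down from A lands on F.
Moving 16 semitones down from Ab2 (the size of a major tenth) reaches Fb1.

F flat 1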